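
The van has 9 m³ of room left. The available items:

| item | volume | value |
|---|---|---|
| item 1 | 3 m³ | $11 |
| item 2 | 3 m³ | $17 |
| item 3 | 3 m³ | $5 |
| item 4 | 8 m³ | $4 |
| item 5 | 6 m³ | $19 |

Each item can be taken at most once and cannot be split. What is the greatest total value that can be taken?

$36

This is a 0/1 knapsack; check combinations near the capacity.
- item 2+item 5: volume 3+6=9, value 17+19=36
- item 1+item 2+item 3: volume 3+3+3=9, value 11+17+5=33
- item 1+item 5: volume 3+6=9, value 11+19=30
- item 1+item 2: volume 3+3=6, value 11+17=28
Best: $36.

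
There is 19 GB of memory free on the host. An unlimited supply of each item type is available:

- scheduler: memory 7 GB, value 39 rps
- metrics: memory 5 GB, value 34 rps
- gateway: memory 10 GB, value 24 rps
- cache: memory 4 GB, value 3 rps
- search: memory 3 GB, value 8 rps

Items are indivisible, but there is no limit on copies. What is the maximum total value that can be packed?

112 rps

Best value-per-unit is metrics at 34/5; filling with it alone gives 3×34 = 102.
Optimal mix: 2×scheduler + 1×metrics → memory 19, value 112.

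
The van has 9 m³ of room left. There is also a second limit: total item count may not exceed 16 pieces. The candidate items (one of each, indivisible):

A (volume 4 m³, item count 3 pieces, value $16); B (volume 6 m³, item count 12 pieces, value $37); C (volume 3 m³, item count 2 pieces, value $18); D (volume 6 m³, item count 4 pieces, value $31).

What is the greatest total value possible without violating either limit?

Feasible sets respecting both limits:
- B+C: volume 9, item count 14, value 55
- C+D: volume 9, item count 6, value 49
- B: volume 6, item count 12, value 37
- A+C: volume 7, item count 5, value 34
Best: $55.

$55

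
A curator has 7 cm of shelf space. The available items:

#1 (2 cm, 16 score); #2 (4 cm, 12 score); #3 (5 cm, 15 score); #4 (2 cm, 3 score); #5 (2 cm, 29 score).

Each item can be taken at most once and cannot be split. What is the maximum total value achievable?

48 score

Check high-value combinations within 7 cm:
- #1+#4+#5: length 2+2+2=6, value 16+3+29=48
- #1+#5: length 2+2=4, value 16+29=45
- #3+#5: length 5+2=7, value 15+29=44
Best: 48 score.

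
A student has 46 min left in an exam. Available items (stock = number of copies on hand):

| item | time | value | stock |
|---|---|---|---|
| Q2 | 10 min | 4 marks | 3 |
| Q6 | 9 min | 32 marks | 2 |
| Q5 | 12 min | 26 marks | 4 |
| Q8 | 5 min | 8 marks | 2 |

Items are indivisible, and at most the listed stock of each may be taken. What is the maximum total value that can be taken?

116 marks

Best selections within time 46 and stock limits:
- 2×Q6 + 2×Q5: time 42, value 116
- 1×Q6 + 3×Q5: time 45, value 110
Best: 116 marks.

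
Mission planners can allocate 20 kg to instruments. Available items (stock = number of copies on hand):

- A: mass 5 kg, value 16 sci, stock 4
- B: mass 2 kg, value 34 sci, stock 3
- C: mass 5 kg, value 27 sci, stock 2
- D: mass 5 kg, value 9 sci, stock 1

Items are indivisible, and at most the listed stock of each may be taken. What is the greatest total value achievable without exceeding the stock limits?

156 sci

Top feasible selections:
- 3×B + 2×C: mass 16, value 156
- 1×A + 3×B + 1×C: mass 16, value 145
- 3×B + 1×C + 1×D: mass 16, value 138
- 1×A + 2×B + 2×C: mass 19, value 138
Best: 156 sci.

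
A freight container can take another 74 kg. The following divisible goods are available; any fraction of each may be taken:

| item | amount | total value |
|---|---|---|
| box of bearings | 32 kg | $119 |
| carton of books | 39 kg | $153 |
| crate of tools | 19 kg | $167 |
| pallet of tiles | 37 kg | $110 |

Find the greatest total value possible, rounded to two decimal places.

Take in order of value per unit:
- crate of tools (167/19 per unit): all 19 → value 167, running total 167.00
- carton of books (153/39 per unit): all 39 → value 153, running total 320.00
- box of bearings (119/32 per unit): 16 of 32 → value 16×119/32 = 59.5000, running total 379.50
Total 379.50.

379.50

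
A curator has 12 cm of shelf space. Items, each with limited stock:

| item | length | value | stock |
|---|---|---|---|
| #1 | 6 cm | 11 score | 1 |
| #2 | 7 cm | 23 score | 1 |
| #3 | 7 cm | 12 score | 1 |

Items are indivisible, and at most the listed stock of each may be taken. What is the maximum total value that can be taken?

23 score

Best selections within length 12 and stock limits:
- 1×#2: length 7, value 23
- 1×#3: length 7, value 12
Best: 23 score.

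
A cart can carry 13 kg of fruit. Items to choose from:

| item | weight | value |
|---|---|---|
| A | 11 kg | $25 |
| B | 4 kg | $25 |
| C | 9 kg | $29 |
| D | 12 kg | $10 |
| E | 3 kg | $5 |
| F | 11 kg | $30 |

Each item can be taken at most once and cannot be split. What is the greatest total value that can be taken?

$54

Check high-value combinations within 13 kg:
- B+C: weight 4+9=13, value 25+29=54
- C+E: weight 9+3=12, value 29+5=34
- B+E: weight 4+3=7, value 25+5=30
Best: $54.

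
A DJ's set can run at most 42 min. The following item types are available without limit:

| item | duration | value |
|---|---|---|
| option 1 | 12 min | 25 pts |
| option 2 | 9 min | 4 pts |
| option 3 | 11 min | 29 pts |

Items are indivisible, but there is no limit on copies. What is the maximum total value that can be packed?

91 pts

Best value-per-unit is option 3 at 29/11; filling with it alone gives 3×29 = 87.
Optimal mix: 1×option 2 + 3×option 3 → duration 42, value 91.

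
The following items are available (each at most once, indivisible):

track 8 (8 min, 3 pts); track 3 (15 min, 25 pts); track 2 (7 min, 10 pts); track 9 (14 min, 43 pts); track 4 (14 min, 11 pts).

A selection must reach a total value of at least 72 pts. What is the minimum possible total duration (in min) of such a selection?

Subsets with value ≥ 72, sorted by total duration:
- track 3+track 2+track 9: duration 36, value 78
- track 3+track 9+track 4: duration 43, value 79
- track 8+track 3+track 2+track 9: duration 44, value 81
- track 3+track 2+track 9+track 4: duration 50, value 89
Minimum duration: 36 min.

36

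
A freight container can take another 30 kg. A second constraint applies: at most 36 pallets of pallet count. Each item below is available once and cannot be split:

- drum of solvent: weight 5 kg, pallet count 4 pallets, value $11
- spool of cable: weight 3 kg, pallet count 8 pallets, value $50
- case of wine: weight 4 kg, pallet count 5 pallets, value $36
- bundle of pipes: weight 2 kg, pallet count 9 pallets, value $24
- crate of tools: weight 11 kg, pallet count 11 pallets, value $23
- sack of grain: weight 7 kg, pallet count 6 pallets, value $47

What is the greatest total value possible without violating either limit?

Feasible sets respecting both limits:
- drum of solvent+spool of cable+case of wine+bundle of pipes+sack of grain: weight 21, pallet count 32, value 168
- drum of solvent+spool of cable+case of wine+crate of tools+sack of grain: weight 30, pallet count 34, value 167
- spool of cable+case of wine+bundle of pipes+sack of grain: weight 16, pallet count 28, value 157
Best: $168.

$168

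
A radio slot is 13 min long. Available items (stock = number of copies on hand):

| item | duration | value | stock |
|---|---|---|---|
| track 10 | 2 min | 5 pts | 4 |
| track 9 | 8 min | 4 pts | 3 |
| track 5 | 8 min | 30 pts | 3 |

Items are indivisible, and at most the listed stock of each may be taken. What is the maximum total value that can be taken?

Best selections within duration 13 and stock limits:
- 2×track 10 + 1×track 5: duration 12, value 40
- 1×track 10 + 1×track 5: duration 10, value 35
Best: 40 pts.

40 pts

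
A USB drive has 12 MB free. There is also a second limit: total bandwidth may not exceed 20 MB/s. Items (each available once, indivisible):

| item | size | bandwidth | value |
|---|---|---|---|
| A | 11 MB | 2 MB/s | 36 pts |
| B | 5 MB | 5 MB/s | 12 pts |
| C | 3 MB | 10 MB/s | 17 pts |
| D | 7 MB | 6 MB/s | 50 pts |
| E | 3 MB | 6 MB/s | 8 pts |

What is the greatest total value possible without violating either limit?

Feasible sets respecting both limits:
- C+D: size 10, bandwidth 16, value 67
- B+D: size 12, bandwidth 11, value 62
- D+E: size 10, bandwidth 12, value 58
Best: 67 pts.

67 pts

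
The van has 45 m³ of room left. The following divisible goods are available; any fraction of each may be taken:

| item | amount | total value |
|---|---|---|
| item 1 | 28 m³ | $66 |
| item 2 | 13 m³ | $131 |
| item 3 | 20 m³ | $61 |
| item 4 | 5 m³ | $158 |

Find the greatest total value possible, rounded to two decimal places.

Take in order of value per unit:
- item 4 (158/5 per unit): all 5 → value 158, running total 158.00
- item 2 (131/13 per unit): all 13 → value 131, running total 289.00
- item 3 (61/20 per unit): all 20 → value 61, running total 350.00
- item 1 (66/28 per unit): 7 of 28 → value 7×66/28 = 16.5000, running total 366.50
Total 366.50.

366.50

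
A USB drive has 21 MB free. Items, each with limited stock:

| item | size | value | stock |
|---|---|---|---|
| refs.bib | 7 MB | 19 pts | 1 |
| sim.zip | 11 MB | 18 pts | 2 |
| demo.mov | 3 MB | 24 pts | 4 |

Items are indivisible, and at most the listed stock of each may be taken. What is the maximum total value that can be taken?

Best selections within size 21 and stock limits:
- 1×refs.bib + 4×demo.mov: size 19, value 115
- 4×demo.mov: size 12, value 96
- 1×refs.bib + 3×demo.mov: size 16, value 91
- 1×sim.zip + 3×demo.mov: size 20, value 90
Best: 115 pts.

115 pts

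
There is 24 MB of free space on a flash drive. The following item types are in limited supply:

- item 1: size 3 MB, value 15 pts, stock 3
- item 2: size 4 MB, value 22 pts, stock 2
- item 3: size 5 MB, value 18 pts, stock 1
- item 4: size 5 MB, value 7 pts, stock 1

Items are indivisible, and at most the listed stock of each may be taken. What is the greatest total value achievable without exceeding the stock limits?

Top feasible selections:
- 3×item 1 + 2×item 2 + 1×item 3: size 22, value 107
- 2×item 1 + 2×item 2 + 1×item 3 + 1×item 4: size 24, value 99
Best: 107 pts.

107 pts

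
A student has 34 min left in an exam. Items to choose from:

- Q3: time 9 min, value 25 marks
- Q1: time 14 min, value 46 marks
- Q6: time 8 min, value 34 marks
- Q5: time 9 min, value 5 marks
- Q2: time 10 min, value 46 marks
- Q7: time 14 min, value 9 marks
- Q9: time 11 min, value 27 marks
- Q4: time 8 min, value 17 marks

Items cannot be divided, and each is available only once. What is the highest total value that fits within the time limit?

126 marks

Check high-value combinations within 34 min:
- Q1+Q6+Q2: time 14+8+10=32, value 46+34+46=126
- Q3+Q1+Q2: time 9+14+10=33, value 25+46+46=117
- Q1+Q2+Q4: time 14+10+8=32, value 46+46+17=109
- Q6+Q2+Q9: time 8+10+11=29, value 34+46+27=107
Best: 126 marks.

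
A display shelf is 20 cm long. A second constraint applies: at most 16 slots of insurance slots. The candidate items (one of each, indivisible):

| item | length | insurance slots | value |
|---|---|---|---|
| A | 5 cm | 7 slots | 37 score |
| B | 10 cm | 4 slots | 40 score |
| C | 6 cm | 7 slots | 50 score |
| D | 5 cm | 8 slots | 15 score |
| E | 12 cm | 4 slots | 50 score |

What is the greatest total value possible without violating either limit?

100 score

Feasible sets respecting both limits:
- C+E: length 18, insurance slots 11, value 100
- B+C: length 16, insurance slots 11, value 90
- A+C: length 11, insurance slots 14, value 87
- A+E: length 17, insurance slots 11, value 87
Best: 100 score.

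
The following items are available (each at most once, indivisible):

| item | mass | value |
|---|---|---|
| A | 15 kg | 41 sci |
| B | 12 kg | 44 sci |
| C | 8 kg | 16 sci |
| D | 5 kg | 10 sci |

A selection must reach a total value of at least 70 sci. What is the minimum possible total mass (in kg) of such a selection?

25

Subsets with value ≥ 70, sorted by total mass:
- B+C+D: mass 25, value 70
- A+B: mass 27, value 85
Minimum mass: 25 kg.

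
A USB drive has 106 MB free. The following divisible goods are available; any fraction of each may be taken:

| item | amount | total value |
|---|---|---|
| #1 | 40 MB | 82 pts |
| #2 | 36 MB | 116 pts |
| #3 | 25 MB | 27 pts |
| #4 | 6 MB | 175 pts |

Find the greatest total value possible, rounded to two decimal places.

398.92

Take in order of value per unit:
- #4 (175/6 per unit): all 6 → value 175, running total 175.00
- #2 (116/36 per unit): all 36 → value 116, running total 291.00
- #1 (82/40 per unit): all 40 → value 82, running total 373.00
- #3 (27/25 per unit): 24 of 25 → value 24×27/25 = 25.9200, running total 398.92
Total 398.92.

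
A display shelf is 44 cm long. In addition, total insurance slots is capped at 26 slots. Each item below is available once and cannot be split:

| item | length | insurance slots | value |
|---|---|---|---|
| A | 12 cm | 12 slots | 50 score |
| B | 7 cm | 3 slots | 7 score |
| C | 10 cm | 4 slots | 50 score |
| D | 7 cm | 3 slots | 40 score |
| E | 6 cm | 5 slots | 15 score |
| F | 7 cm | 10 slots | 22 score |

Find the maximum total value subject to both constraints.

Feasible sets respecting both limits:
- A+C+D+E: length 35, insurance slots 24, value 155
- A+B+C+D: length 36, insurance slots 22, value 147
- A+C+D: length 29, insurance slots 19, value 140
Best: 155 score.

155 score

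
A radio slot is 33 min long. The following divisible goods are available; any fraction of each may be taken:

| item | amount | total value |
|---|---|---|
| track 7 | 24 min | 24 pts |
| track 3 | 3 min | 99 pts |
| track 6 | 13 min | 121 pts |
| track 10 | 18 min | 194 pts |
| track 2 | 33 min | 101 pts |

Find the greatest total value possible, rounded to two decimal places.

404.69

Take in order of value per unit:
- track 3 (99/3 per unit): all 3 → value 99, running total 99.00
- track 10 (194/18 per unit): all 18 → value 194, running total 293.00
- track 6 (121/13 per unit): 12 of 13 → value 12×121/13 = 111.6923, running total 404.69
Total 404.69.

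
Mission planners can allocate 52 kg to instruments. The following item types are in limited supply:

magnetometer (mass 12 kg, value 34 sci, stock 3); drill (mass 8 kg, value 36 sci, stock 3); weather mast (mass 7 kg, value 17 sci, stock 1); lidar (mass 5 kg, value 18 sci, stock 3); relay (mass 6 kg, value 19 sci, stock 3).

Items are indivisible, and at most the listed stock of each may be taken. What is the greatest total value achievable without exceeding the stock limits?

201 sci

Best selections within mass 52 and stock limits:
- 3×drill + 2×lidar + 3×relay: mass 52, value 201
- 3×drill + 3×lidar + 2×relay: mass 51, value 200
Best: 201 sci.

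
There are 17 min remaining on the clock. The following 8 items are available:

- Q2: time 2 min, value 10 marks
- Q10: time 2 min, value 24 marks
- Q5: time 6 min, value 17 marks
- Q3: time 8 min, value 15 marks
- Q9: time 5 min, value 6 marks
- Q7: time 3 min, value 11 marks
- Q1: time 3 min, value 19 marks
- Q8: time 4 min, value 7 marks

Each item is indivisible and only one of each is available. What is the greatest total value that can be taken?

81 marks

This is a 0/1 knapsack; check combinations near the capacity.
- Q2+Q10+Q5+Q7+Q1: time 2+2+6+3+3=16, value 10+24+17+11+19=81
- Q2+Q10+Q5+Q1+Q8: time 2+2+6+3+4=17, value 10+24+17+19+7=77
- Q10+Q5+Q7+Q1: time 2+6+3+3=14, value 24+17+11+19=71
Best: 81 marks.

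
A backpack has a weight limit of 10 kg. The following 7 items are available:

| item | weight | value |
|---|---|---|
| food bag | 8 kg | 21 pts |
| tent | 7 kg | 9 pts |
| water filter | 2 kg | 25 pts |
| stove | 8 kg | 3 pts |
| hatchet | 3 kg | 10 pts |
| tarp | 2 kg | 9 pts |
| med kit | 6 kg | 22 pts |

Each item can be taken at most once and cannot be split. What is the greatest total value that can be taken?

Check high-value combinations within 10 kg:
- water filter+tarp+med kit: weight 2+2+6=10, value 25+9+22=56
- water filter+med kit: weight 2+6=8, value 25+22=47
- food bag+water filter: weight 8+2=10, value 21+25=46
- water filter+hatchet+tarp: weight 2+3+2=7, value 25+10+9=44
- water filter+hatchet: weight 2+3=5, value 25+10=35
Best: 56 pts.

56 pts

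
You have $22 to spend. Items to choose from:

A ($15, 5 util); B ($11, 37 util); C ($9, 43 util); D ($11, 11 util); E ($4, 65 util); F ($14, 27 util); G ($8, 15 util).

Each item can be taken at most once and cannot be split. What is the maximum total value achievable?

Check high-value combinations within $22:
- C+E+G: cost 9+4+8=21, value 43+65+15=123
- C+E: cost 9+4=13, value 43+65=108
- B+E: cost 11+4=15, value 37+65=102
- E+F: cost 4+14=18, value 65+27=92
Best: 123 util.

123 util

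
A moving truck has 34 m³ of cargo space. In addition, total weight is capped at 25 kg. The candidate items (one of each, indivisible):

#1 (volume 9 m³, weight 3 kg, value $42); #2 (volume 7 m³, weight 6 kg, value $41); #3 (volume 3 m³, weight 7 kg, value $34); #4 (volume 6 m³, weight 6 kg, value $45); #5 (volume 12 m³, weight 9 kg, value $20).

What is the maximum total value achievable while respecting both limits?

$162

Feasible sets respecting both limits:
- #1+#2+#3+#4: volume 25, weight 22, value 162
- #1+#2+#4+#5: volume 34, weight 24, value 148
- #1+#3+#4+#5: volume 30, weight 25, value 141
- #1+#2+#3+#5: volume 31, weight 25, value 137
Best: $162.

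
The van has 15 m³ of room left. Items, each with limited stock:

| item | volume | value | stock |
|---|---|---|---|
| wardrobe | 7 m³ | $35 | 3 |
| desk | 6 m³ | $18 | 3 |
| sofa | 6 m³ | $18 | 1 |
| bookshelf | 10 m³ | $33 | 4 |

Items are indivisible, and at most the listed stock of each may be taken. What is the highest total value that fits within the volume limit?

$70

Top feasible selections:
- 2×wardrobe: volume 14, value 70
- 1×wardrobe + 1×sofa: volume 13, value 53
Best: $70.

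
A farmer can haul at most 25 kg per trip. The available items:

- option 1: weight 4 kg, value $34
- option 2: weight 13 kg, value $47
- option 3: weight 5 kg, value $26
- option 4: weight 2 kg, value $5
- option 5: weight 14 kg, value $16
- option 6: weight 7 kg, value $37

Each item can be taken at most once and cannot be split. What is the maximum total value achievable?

Check high-value combinations within 25 kg:
- option 1+option 2+option 6: weight 4+13+7=24, value 34+47+37=118
- option 1+option 2+option 3+option 4: weight 4+13+5+2=24, value 34+47+26+5=112
- option 2+option 3+option 6: weight 13+5+7=25, value 47+26+37=110
- option 1+option 2+option 3: weight 4+13+5=22, value 34+47+26=107
- option 1+option 3+option 4+option 6: weight 4+5+2+7=18, value 34+26+5+37=102
Best: $118.

$118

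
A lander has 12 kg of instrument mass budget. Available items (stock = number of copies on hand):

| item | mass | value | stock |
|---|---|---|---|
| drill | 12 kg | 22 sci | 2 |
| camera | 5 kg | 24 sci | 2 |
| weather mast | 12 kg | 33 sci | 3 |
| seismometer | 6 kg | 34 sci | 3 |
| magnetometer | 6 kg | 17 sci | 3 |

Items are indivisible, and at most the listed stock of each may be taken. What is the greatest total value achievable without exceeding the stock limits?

68 sci

Top feasible selections:
- 2×seismometer: mass 12, value 68
- 1×camera + 1×seismometer: mass 11, value 58
- 1×seismometer + 1×magnetometer: mass 12, value 51
- 2×camera: mass 10, value 48
Best: 68 sci.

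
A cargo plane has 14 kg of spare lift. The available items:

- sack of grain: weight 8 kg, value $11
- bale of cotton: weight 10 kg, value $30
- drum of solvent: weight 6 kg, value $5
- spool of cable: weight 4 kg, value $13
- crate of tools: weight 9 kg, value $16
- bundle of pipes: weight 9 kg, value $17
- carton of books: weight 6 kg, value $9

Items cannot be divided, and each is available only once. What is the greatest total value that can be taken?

This is a 0/1 knapsack; check combinations near the capacity.
- bale of cotton+spool of cable: weight 10+4=14, value 30+13=43
- bale of cotton: weight 10, value 30
- spool of cable+bundle of pipes: weight 4+9=13, value 13+17=30
Best: $43.

$43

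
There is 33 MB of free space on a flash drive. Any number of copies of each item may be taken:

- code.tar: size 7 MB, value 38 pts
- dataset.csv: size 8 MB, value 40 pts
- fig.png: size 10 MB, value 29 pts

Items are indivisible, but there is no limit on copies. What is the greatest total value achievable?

Best value-per-unit is code.tar at 38/7; filling with it alone gives 4×38 = 152.
Optimal mix: 4×dataset.csv → size 32, value 160.

160 pts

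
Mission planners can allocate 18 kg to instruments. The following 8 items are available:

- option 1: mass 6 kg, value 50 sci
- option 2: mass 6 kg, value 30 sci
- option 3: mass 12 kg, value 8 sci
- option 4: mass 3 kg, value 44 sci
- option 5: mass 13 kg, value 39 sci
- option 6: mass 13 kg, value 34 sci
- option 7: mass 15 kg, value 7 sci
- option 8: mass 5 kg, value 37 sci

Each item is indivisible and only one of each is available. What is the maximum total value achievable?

Check high-value combinations within 18 kg:
- option 1+option 4+option 8: mass 6+3+5=14, value 50+44+37=131
- option 1+option 2+option 4: mass 6+6+3=15, value 50+30+44=124
- option 1+option 2+option 8: mass 6+6+5=17, value 50+30+37=117
- option 2+option 4+option 8: mass 6+3+5=14, value 30+44+37=111
Best: 131 sci.

131 sci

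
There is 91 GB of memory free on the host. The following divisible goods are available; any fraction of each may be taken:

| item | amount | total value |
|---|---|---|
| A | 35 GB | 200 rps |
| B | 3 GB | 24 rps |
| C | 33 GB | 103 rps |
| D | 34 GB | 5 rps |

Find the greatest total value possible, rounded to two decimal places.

Take in order of value per unit:
- B (24/3 per unit): all 3 → value 24, running total 24.00
- A (200/35 per unit): all 35 → value 200, running total 224.00
- C (103/33 per unit): all 33 → value 103, running total 327.00
- D (5/34 per unit): 20 of 34 → value 20×5/34 = 2.9412, running total 329.94
Total 329.94.

329.94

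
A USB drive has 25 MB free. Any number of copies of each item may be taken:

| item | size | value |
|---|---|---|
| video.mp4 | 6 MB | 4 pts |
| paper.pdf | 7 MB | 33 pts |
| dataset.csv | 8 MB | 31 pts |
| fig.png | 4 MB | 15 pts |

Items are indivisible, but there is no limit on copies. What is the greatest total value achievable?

114 pts

Best value-per-unit is paper.pdf at 33/7; filling with it alone gives 3×33 = 99.
Optimal mix: 3×paper.pdf + 1×fig.png → size 25, value 114.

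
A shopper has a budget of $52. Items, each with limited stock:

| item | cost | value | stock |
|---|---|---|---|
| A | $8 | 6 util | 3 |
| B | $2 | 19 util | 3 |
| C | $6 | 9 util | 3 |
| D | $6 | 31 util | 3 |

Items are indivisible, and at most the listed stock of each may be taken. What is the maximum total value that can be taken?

183 util

Top feasible selections:
- 1×A + 3×B + 3×C + 3×D: cost 50, value 183
- 2×A + 3×B + 2×C + 3×D: cost 52, value 180
- 3×B + 3×C + 3×D: cost 42, value 177
Best: 183 util.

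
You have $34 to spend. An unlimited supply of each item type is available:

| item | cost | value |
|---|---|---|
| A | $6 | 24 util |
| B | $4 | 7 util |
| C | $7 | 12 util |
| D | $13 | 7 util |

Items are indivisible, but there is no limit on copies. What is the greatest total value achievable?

Best value-per-unit is A at 24/6; filling with it alone gives 5×24 = 120.
Optimal mix: 5×A + 1×B → cost 34, value 127.

127 util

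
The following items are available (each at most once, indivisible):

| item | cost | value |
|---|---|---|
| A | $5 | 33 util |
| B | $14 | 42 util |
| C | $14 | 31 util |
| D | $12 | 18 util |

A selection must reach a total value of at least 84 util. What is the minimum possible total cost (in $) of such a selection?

31

Subsets with value ≥ 84, sorted by total cost:
- A+B+D: cost 31, value 93
- A+B+C: cost 33, value 106
Minimum cost: 31 $.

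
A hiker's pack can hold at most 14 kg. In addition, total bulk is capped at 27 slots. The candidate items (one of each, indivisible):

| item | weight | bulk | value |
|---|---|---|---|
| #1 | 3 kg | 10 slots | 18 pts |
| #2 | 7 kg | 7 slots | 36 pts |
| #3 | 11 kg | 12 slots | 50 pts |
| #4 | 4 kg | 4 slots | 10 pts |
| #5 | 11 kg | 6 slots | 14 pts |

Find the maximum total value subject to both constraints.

Feasible sets respecting both limits:
- #1+#3: weight 14, bulk 22, value 68
- #1+#2+#4: weight 14, bulk 21, value 64
- #1+#2: weight 10, bulk 17, value 54
Best: 68 pts.

68 pts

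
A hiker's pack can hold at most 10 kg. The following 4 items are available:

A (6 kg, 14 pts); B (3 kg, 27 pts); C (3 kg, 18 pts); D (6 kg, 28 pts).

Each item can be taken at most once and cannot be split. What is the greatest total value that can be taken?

Check high-value combinations within 10 kg:
- B+D: weight 3+6=9, value 27+28=55
- C+D: weight 3+6=9, value 18+28=46
- B+C: weight 3+3=6, value 27+18=45
Best: 55 pts.

55 pts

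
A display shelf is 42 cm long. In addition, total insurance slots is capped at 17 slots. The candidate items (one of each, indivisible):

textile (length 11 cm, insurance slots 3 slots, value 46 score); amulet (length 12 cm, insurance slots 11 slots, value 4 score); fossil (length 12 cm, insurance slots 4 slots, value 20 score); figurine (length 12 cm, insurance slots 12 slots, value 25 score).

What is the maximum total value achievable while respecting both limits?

Feasible sets respecting both limits:
- textile+figurine: length 23, insurance slots 15, value 71
- textile+fossil: length 23, insurance slots 7, value 66
- textile+amulet: length 23, insurance slots 14, value 50
- textile: length 11, insurance slots 3, value 46
Best: 71 score.

71 score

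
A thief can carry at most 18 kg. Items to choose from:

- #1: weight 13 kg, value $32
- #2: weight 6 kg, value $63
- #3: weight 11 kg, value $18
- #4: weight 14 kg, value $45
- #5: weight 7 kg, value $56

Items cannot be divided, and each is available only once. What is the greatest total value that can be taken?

$119

This is a 0/1 knapsack; check combinations near the capacity.
- #2+#5: weight 6+7=13, value 63+56=119
- #2+#3: weight 6+11=17, value 63+18=81
- #3+#5: weight 11+7=18, value 18+56=74
Best: $119.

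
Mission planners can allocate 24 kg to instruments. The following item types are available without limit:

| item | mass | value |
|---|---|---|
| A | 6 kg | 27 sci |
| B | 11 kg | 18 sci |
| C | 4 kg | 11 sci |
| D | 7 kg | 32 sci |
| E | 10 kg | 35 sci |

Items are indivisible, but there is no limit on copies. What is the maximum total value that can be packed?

Best value-per-unit is D at 32/7; filling with it alone gives 3×32 = 96.
Optimal mix: 4×A → mass 24, value 108.

108 sci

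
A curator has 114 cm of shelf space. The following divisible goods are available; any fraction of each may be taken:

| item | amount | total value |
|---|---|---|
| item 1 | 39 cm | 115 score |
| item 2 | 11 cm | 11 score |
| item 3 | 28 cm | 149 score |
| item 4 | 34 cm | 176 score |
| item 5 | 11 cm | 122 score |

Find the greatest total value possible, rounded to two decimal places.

Take in order of value per unit:
- item 5 (122/11 per unit): all 11 → value 122, running total 122.00
- item 3 (149/28 per unit): all 28 → value 149, running total 271.00
- item 4 (176/34 per unit): all 34 → value 176, running total 447.00
- item 1 (115/39 per unit): all 39 → value 115, running total 562.00
- item 2 (11/11 per unit): 2 of 11 → value 2×11/11 = 2.0000, running total 564.00
Total 564.00.

564.00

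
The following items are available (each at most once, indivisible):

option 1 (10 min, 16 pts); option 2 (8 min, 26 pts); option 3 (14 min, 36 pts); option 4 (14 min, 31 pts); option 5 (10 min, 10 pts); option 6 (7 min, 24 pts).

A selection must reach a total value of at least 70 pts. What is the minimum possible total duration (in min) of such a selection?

Subsets with value ≥ 70, sorted by total duration:
- option 2+option 3+option 6: duration 29, value 86
- option 2+option 4+option 6: duration 29, value 81
- option 1+option 3+option 6: duration 31, value 76
- option 1+option 4+option 6: duration 31, value 71
Minimum duration: 29 min.

29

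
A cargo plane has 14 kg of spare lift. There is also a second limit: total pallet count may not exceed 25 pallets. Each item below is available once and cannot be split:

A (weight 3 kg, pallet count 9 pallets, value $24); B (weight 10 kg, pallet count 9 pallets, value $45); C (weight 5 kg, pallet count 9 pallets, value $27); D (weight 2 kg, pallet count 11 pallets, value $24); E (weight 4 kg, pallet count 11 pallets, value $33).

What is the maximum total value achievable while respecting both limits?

Feasible sets respecting both limits:
- B+E: weight 14, pallet count 20, value 78
- A+B: weight 13, pallet count 18, value 69
- B+D: weight 12, pallet count 20, value 69
Best: $78.

$78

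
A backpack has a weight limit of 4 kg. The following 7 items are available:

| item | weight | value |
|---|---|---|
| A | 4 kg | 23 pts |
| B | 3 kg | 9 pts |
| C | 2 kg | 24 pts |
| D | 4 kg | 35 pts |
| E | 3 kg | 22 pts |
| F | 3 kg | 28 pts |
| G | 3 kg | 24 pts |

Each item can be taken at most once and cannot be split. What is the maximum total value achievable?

This is a 0/1 knapsack; check combinations near the capacity.
- D: weight 4, value 35
- F: weight 3, value 28
- C: weight 2, value 24
Best: 35 pts.

35 pts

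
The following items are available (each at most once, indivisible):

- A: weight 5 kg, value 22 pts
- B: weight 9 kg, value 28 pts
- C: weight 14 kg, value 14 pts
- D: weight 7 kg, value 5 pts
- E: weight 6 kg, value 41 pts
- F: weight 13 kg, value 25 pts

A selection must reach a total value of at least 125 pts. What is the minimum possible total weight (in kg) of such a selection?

47

Subsets with value ≥ 125, sorted by total weight:
- A+B+C+E+F: weight 47, value 130
- A+B+C+D+E+F: weight 54, value 135
Minimum weight: 47 kg.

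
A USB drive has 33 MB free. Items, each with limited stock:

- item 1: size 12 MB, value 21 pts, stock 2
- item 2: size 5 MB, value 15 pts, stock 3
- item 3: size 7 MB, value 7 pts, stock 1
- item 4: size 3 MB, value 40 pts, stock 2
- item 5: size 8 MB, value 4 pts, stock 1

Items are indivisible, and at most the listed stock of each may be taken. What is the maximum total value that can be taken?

Top feasible selections:
- 1×item 1 + 3×item 2 + 2×item 4: size 33, value 146
- 3×item 2 + 1×item 3 + 2×item 4: size 28, value 132
- 1×item 1 + 2×item 2 + 2×item 4: size 28, value 131
- 3×item 2 + 2×item 4 + 1×item 5: size 29, value 129
Best: 146 pts.

146 pts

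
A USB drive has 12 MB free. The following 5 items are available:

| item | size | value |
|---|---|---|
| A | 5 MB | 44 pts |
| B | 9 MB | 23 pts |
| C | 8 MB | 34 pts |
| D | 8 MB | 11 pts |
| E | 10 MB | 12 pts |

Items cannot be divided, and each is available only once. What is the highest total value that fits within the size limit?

This is a 0/1 knapsack; check combinations near the capacity.
- A: size 5, value 44
- C: size 8, value 34
- B: size 9, value 23
Best: 44 pts.

44 pts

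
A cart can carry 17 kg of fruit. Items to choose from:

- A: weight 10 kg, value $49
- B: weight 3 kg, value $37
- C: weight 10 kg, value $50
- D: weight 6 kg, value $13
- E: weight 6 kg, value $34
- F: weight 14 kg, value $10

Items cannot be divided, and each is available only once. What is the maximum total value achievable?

This is a 0/1 knapsack; check combinations near the capacity.
- B+C: weight 3+10=13, value 37+50=87
- A+B: weight 10+3=13, value 49+37=86
- B+D+E: weight 3+6+6=15, value 37+13+34=84
- C+E: weight 10+6=16, value 50+34=84
Best: $87.

$87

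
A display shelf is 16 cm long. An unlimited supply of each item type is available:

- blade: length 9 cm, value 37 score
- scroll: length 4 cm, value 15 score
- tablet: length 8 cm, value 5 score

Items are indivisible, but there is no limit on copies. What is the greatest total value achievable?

60 score

Best value-per-unit is blade at 37/9; filling with it alone gives 1×37 = 37.
Optimal mix: 4×scroll → length 16, value 60.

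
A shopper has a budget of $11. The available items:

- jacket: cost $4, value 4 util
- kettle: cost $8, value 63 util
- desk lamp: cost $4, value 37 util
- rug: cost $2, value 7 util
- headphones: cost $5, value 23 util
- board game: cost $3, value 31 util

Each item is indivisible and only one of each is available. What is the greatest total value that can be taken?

94 util

Check high-value combinations within $11:
- kettle+board game: cost 8+3=11, value 63+31=94
- desk lamp+rug+board game: cost 4+2+3=9, value 37+7+31=75
- jacket+desk lamp+board game: cost 4+4+3=11, value 4+37+31=72
- kettle+rug: cost 8+2=10, value 63+7=70
- desk lamp+board game: cost 4+3=7, value 37+31=68
Best: 94 util.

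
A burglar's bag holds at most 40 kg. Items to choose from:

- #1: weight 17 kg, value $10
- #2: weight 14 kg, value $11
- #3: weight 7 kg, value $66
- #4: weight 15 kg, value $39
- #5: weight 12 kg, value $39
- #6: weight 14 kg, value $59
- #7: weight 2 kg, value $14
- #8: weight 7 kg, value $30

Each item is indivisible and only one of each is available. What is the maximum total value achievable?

Check high-value combinations within 40 kg:
- #3+#5+#6+#8: weight 7+12+14+7=40, value 66+39+59+30=194
- #3+#5+#6+#7: weight 7+12+14+2=35, value 66+39+59+14=178
- #3+#4+#6+#7: weight 7+15+14+2=38, value 66+39+59+14=178
Best: $194.

$194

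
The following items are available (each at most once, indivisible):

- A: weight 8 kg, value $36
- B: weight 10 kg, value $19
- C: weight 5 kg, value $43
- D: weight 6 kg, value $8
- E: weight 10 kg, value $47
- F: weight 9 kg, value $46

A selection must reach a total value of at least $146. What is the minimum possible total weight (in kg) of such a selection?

Subsets with value ≥ 146, sorted by total weight:
- A+C+E+F: weight 32, value 172
- B+C+E+F: weight 34, value 155
- A+B+E+F: weight 37, value 148
Minimum weight: 32 kg.

32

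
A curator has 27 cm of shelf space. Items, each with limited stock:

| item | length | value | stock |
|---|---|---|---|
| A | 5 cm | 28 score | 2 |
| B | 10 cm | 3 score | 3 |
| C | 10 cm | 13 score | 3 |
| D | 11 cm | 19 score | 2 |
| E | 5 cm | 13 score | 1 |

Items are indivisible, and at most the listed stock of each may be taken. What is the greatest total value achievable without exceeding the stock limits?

88 score

Top feasible selections:
- 2×A + 1×D + 1×E: length 26, value 88
- 2×A + 1×C + 1×E: length 25, value 82
- 2×A + 1×D: length 21, value 75
- 2×A + 1×B + 1×E: length 25, value 72
Best: 88 score.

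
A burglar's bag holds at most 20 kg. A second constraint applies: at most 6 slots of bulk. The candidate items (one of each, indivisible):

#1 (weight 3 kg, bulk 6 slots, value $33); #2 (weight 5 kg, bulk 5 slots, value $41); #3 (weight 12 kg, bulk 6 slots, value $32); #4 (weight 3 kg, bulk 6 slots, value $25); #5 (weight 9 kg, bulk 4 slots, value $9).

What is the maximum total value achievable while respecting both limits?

Feasible sets respecting both limits:
- #2: weight 5, bulk 5, value 41
- #1: weight 3, bulk 6, value 33
- #3: weight 12, bulk 6, value 32
Best: $41.

$41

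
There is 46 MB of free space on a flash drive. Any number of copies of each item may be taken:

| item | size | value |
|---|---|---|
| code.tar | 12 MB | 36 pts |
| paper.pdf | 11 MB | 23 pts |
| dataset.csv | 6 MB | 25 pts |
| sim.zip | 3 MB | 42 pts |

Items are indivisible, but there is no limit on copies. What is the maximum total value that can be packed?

Best value-per-unit is sim.zip at 42/3, and filling with it alone uses size 15×3=45. No mix of the others beats 15×42 = 630.

630 pts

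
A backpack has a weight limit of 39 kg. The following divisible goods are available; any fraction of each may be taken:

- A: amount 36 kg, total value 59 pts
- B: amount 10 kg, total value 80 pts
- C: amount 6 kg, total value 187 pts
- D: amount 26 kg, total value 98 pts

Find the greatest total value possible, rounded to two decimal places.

Take in order of value per unit:
- C (187/6 per unit): all 6 → value 187, running total 187.00
- B (80/10 per unit): all 10 → value 80, running total 267.00
- D (98/26 per unit): 23 of 26 → value 23×98/26 = 86.6923, running total 353.69
Total 353.69.

353.69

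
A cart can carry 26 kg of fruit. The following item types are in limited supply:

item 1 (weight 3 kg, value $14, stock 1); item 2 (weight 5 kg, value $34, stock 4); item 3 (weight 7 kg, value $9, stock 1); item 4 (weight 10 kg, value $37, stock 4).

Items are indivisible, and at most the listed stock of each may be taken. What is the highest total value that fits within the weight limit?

Best selections within weight 26 and stock limits:
- 1×item 1 + 4×item 2: weight 23, value 150
- 3×item 2 + 1×item 4: weight 25, value 139
Best: $150.

$150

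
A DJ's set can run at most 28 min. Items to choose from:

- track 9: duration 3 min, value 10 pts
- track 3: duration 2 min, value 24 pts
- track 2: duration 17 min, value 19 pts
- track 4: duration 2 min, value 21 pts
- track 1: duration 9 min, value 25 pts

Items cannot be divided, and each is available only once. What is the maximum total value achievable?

80 pts

Check high-value combinations within 28 min:
- track 9+track 3+track 4+track 1: duration 3+2+2+9=16, value 10+24+21+25=80
- track 9+track 3+track 2+track 4: duration 3+2+17+2=24, value 10+24+19+21=74
- track 3+track 4+track 1: duration 2+2+9=13, value 24+21+25=70
Best: 80 pts.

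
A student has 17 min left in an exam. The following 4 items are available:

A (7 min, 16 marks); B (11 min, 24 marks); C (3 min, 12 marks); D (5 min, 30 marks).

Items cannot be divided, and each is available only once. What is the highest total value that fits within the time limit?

Check high-value combinations within 17 min:
- A+C+D: time 7+3+5=15, value 16+12+30=58
- B+D: time 11+5=16, value 24+30=54
- A+D: time 7+5=12, value 16+30=46
- C+D: time 3+5=8, value 12+30=42
Best: 58 marks.

58 marks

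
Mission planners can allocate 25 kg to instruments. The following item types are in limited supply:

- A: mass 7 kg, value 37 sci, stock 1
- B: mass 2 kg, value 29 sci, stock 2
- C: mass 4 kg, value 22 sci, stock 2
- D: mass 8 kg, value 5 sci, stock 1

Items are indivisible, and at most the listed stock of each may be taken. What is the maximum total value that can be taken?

139 sci

Best selections within mass 25 and stock limits:
- 1×A + 2×B + 2×C: mass 19, value 139
- 1×A + 2×B + 1×C + 1×D: mass 23, value 122
- 1×A + 2×B + 1×C: mass 15, value 117
Best: 139 sci.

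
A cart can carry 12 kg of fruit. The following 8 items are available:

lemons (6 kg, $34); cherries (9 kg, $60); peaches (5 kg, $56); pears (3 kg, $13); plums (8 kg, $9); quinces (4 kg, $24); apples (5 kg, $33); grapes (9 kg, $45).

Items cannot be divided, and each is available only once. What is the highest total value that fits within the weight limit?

This is a 0/1 knapsack; check combinations near the capacity.
- peaches+pears+quinces: weight 5+3+4=12, value 56+13+24=93
- lemons+peaches: weight 6+5=11, value 34+56=90
- peaches+apples: weight 5+5=10, value 56+33=89
Best: $93.

$93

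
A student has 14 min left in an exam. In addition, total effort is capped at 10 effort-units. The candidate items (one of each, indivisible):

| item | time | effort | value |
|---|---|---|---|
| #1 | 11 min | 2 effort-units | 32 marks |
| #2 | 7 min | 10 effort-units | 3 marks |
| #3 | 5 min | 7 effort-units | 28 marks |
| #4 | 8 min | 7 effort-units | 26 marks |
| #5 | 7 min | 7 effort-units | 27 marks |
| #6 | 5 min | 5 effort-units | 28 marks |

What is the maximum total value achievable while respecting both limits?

Feasible sets respecting both limits:
- #1: time 11, effort 2, value 32
- #3: time 5, effort 7, value 28
- #6: time 5, effort 5, value 28
- #5: time 7, effort 7, value 27
Best: 32 marks.

32 marks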